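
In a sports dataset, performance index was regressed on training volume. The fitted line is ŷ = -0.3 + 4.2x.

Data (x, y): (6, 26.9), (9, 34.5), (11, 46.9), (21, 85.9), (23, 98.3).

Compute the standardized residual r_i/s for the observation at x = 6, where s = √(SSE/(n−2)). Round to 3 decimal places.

x=6: ŷ = -0.3 + 4.2·6 = 24.9; r = 26.9 − 24.9 = 2
x=9: ŷ = -0.3 + 4.2·9 = 37.5; r = 34.5 − 37.5 = -3
x=11: ŷ = -0.3 + 4.2·11 = 45.9; r = 46.9 − 45.9 = 1
x=21: ŷ = -0.3 + 4.2·21 = 87.9; r = 85.9 − 87.9 = -2
x=23: ŷ = -0.3 + 4.2·23 = 96.3; r = 98.3 − 96.3 = 2
SSE = 4 + 9 + 1 + 4 + 4 = 22
s = √(22/3) = 2.70801
r/s = 2 / 2.70801 = 0.739

0.739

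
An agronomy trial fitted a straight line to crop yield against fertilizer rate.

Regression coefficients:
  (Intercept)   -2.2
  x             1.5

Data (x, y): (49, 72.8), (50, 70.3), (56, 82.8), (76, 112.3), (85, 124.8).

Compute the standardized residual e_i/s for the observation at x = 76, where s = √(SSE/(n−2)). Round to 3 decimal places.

0.274

x=49: ŷ = -2.2 + 1.5·49 = 71.3; e = 72.8 − 71.3 = 1.5
x=50: ŷ = -2.2 + 1.5·50 = 72.8; e = 70.3 − 72.8 = -2.5
x=56: ŷ = -2.2 + 1.5·56 = 81.8; e = 82.8 − 81.8 = 1
x=76: ŷ = -2.2 + 1.5·76 = 111.8; e = 112.3 − 111.8 = 0.5
x=85: ŷ = -2.2 + 1.5·85 = 125.3; e = 124.8 − 125.3 = -0.5
SSE = 2.25 + 6.25 + 1 + 0.25 + 0.25 = 10
s = √(10/3) = 1.82574
e/s = 0.5 / 1.82574 = 0.274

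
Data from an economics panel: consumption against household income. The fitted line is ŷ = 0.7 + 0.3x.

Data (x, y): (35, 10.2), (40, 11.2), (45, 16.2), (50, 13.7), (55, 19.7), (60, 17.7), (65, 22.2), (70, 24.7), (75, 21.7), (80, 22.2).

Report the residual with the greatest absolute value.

r = 3

x=35: ŷ = 0.7 + 0.3·35 = 11.2; r = 10.2 − 11.2 = -1
x=40: ŷ = 0.7 + 0.3·40 = 12.7; r = 11.2 − 12.7 = -1.5
x=45: ŷ = 0.7 + 0.3·45 = 14.2; r = 16.2 − 14.2 = 2
x=50: ŷ = 0.7 + 0.3·50 = 15.7; r = 13.7 − 15.7 = -2
x=55: ŷ = 0.7 + 0.3·55 = 17.2; r = 19.7 − 17.2 = 2.5
x=60: ŷ = 0.7 + 0.3·60 = 18.7; r = 17.7 − 18.7 = -1
x=65: ŷ = 0.7 + 0.3·65 = 20.2; r = 22.2 − 20.2 = 2
x=70: ŷ = 0.7 + 0.3·70 = 21.7; r = 24.7 − 21.7 = 3
x=75: ŷ = 0.7 + 0.3·75 = 23.2; r = 21.7 − 23.2 = -1.5
x=80: ŷ = 0.7 + 0.3·80 = 24.7; r = 22.2 − 24.7 = -2.5
Largest |r| is 3 at x = 70, residual 3.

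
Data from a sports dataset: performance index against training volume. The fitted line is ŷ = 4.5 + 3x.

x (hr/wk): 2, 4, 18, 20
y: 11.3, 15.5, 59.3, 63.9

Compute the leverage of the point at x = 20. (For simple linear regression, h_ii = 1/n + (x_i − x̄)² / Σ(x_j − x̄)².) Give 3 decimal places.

x̄ = (2 + 4 + 18 + 20)/4 = 11
Σ(x − x̄)² = 81 + 49 + 49 + 81 = 260
h = 1/4 + (9)²/260 = 0.25 + 0.311538 = 0.562

h = 0.562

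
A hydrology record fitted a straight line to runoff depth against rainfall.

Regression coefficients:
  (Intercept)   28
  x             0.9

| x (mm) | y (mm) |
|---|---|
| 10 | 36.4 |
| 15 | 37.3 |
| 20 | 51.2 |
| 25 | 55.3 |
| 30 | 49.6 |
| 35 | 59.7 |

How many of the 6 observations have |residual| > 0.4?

x=10: ŷ = 28 + 0.9·10 = 37; e = 36.4 − 37 = -0.6
x=15: ŷ = 28 + 0.9·15 = 41.5; e = 37.3 − 41.5 = -4.2
x=20: ŷ = 28 + 0.9·20 = 46; e = 51.2 − 46 = 5.2
x=25: ŷ = 28 + 0.9·25 = 50.5; e = 55.3 − 50.5 = 4.8
x=30: ŷ = 28 + 0.9·30 = 55; e = 49.6 − 55 = -5.4
x=35: ŷ = 28 + 0.9·35 = 59.5; e = 59.7 − 59.5 = 0.2
|e| > 0.4: x=10 (|e|=0.6), x=15 (|e|=4.2), x=20 (|e|=5.2), x=25 (|e|=4.8), x=30 (|e|=5.4) → 5

5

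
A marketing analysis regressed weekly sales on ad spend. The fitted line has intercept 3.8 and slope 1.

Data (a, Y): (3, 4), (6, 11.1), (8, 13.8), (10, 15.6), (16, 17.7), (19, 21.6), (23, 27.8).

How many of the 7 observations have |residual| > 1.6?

4

a=3: Ŷ = 3.8 + 3 = 6.8; r = 4 − 6.8 = -2.8
a=6: Ŷ = 3.8 + 6 = 9.8; r = 11.1 − 9.8 = 1.3
a=8: Ŷ = 3.8 + 8 = 11.8; r = 13.8 − 11.8 = 2
a=10: Ŷ = 3.8 + 10 = 13.8; r = 15.6 − 13.8 = 1.8
a=16: Ŷ = 3.8 + 16 = 19.8; r = 17.7 − 19.8 = -2.1
a=19: Ŷ = 3.8 + 19 = 22.8; r = 21.6 − 22.8 = -1.2
a=23: Ŷ = 3.8 + 23 = 26.8; r = 27.8 − 26.8 = 1
|r| > 1.6: a=3 (|r|=2.8), a=8 (|r|=2), a=10 (|r|=1.8), a=16 (|r|=2.1) → 4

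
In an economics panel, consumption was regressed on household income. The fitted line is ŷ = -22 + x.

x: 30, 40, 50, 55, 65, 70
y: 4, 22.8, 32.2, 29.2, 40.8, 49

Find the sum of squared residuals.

x=30: ŷ = -22 + 30 = 8; e = 4 − 8 = -4
x=40: ŷ = -22 + 40 = 18; e = 22.8 − 18 = 4.8
x=50: ŷ = -22 + 50 = 28; e = 32.2 − 28 = 4.2
x=55: ŷ = -22 + 55 = 33; e = 29.2 − 33 = -3.8
x=65: ŷ = -22 + 65 = 43; e = 40.8 − 43 = -2.2
x=70: ŷ = -22 + 70 = 48; e = 49 − 48 = 1
SSE = 16 + 23.04 + 17.64 + 14.44 + 4.84 + 1 = 76.96

SSE = 76.96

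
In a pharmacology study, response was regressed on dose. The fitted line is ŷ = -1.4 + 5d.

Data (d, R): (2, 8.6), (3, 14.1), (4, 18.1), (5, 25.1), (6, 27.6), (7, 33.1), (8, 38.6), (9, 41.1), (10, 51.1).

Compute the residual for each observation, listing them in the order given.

d=2: ŷ = -1.4 + 5·2 = 8.6; e = 8.6 − 8.6 = 0
d=3: ŷ = -1.4 + 5·3 = 13.6; e = 14.1 − 13.6 = 0.5
d=4: ŷ = -1.4 + 5·4 = 18.6; e = 18.1 − 18.6 = -0.5
d=5: ŷ = -1.4 + 5·5 = 23.6; e = 25.1 − 23.6 = 1.5
d=6: ŷ = -1.4 + 5·6 = 28.6; e = 27.6 − 28.6 = -1
d=7: ŷ = -1.4 + 5·7 = 33.6; e = 33.1 − 33.6 = -0.5
d=8: ŷ = -1.4 + 5·8 = 38.6; e = 38.6 − 38.6 = 0
d=9: ŷ = -1.4 + 5·9 = 43.6; e = 41.1 − 43.6 = -2.5
d=10: ŷ = -1.4 + 5·10 = 48.6; e = 51.1 − 48.6 = 2.5

0, 0.5, -0.5, 1.5, -1, -0.5, 0, -2.5, 2.5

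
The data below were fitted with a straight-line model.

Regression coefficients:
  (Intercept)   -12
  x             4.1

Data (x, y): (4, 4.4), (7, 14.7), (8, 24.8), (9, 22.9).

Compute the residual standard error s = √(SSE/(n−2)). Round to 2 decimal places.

x=4: ŷ = -12 + 4.1·4 = 4.4; e = 4.4 − 4.4 = 0
x=7: ŷ = -12 + 4.1·7 = 16.7; e = 14.7 − 16.7 = -2
x=8: ŷ = -12 + 4.1·8 = 20.8; e = 24.8 − 20.8 = 4
x=9: ŷ = -12 + 4.1·9 = 24.9; e = 22.9 − 24.9 = -2
SSE = 0 + 4 + 16 + 4 = 24
s = √(24/2) = √12 ≈ 3.46

s = 3.46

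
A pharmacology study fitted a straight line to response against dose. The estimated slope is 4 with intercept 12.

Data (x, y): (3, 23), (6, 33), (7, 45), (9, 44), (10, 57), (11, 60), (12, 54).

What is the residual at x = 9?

ŷ = 12 + 4·9 = 48
r = 44 − 48 = -4

r = -4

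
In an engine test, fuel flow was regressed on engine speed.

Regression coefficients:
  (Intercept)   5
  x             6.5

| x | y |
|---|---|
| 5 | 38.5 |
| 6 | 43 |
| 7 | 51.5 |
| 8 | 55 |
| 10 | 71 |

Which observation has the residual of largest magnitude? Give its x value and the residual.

x = 8, r = -2

x=5: ŷ = 5 + 6.5·5 = 37.5; r = 38.5 − 37.5 = 1
x=6: ŷ = 5 + 6.5·6 = 44; r = 43 − 44 = -1
x=7: ŷ = 5 + 6.5·7 = 50.5; r = 51.5 − 50.5 = 1
x=8: ŷ = 5 + 6.5·8 = 57; r = 55 − 57 = -2
x=10: ŷ = 5 + 6.5·10 = 70; r = 71 − 70 = 1
Largest |r| is 2 at x = 8, residual -2.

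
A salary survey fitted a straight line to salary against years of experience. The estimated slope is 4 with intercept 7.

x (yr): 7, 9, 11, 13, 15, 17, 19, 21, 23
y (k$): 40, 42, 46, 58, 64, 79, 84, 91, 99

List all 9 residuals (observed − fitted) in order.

5, -1, -5, -1, -3, 4, 1, 0, 0

x=7: ŷ = 7 + 4·7 = 35; r = 40 − 35 = 5
x=9: ŷ = 7 + 4·9 = 43; r = 42 − 43 = -1
x=11: ŷ = 7 + 4·11 = 51; r = 46 − 51 = -5
x=13: ŷ = 7 + 4·13 = 59; r = 58 − 59 = -1
x=15: ŷ = 7 + 4·15 = 67; r = 64 − 67 = -3
x=17: ŷ = 7 + 4·17 = 75; r = 79 − 75 = 4
x=19: ŷ = 7 + 4·19 = 83; r = 84 − 83 = 1
x=21: ŷ = 7 + 4·21 = 91; r = 91 − 91 = 0
x=23: ŷ = 7 + 4·23 = 99; r = 99 − 99 = 0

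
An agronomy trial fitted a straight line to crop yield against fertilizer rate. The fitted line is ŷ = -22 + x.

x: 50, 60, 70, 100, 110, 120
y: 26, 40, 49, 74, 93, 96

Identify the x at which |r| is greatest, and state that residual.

x=50: ŷ = -22 + 50 = 28; r = 26 − 28 = -2
x=60: ŷ = -22 + 60 = 38; r = 40 − 38 = 2
x=70: ŷ = -22 + 70 = 48; r = 49 − 48 = 1
x=100: ŷ = -22 + 100 = 78; r = 74 − 78 = -4
x=110: ŷ = -22 + 110 = 88; r = 93 − 88 = 5
x=120: ŷ = -22 + 120 = 98; r = 96 − 98 = -2
Largest |r| is 5 at x = 110, residual 5.

x = 110, r = 5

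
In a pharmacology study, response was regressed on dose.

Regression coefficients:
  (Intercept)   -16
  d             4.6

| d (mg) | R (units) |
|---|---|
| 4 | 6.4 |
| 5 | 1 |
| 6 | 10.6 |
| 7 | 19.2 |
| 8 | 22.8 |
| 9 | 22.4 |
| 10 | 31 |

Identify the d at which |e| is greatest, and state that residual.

d=4: ŷ = -16 + 4.6·4 = 2.4; e = 6.4 − 2.4 = 4
d=5: ŷ = -16 + 4.6·5 = 7; e = 1 − 7 = -6
d=6: ŷ = -16 + 4.6·6 = 11.6; e = 10.6 − 11.6 = -1
d=7: ŷ = -16 + 4.6·7 = 16.2; e = 19.2 − 16.2 = 3
d=8: ŷ = -16 + 4.6·8 = 20.8; e = 22.8 − 20.8 = 2
d=9: ŷ = -16 + 4.6·9 = 25.4; e = 22.4 − 25.4 = -3
d=10: ŷ = -16 + 4.6·10 = 30; e = 31 − 30 = 1
Largest |e| is 6 at d = 5, residual -6.

d = 5, e = -6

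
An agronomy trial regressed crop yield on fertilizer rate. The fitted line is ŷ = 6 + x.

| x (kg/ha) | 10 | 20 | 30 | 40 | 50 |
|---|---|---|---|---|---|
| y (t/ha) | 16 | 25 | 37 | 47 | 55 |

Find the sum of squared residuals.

SSE = 4

x=10: ŷ = 6 + 10 = 16; r = 16 − 16 = 0
x=20: ŷ = 6 + 20 = 26; r = 25 − 26 = -1
x=30: ŷ = 6 + 30 = 36; r = 37 − 36 = 1
x=40: ŷ = 6 + 40 = 46; r = 47 − 46 = 1
x=50: ŷ = 6 + 50 = 56; r = 55 − 56 = -1
SSE = 0 + 1 + 1 + 1 + 1 = 4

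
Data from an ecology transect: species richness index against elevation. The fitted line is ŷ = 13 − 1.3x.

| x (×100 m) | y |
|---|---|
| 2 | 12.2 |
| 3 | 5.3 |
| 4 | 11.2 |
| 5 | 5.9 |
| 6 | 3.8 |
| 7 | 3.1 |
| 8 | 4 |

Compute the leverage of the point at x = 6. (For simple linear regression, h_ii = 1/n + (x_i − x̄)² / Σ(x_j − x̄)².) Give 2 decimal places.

h = 0.18

x̄ = (2 + 3 + 4 + 5 + 6 + 7 + 8)/7 = 5
Σ(x − x̄)² = 9 + 4 + 1 + 0 + 1 + 4 + 9 = 28
h = 1/7 + (1)²/28 = 0.142857 + 0.0357143 = 0.18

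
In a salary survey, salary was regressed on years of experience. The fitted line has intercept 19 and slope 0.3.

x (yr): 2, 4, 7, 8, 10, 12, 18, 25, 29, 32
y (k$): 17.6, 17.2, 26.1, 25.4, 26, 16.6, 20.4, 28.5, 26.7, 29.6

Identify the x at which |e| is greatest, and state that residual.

x = 12, e = -6

x=2: ŷ = 19 + 0.3·2 = 19.6; e = 17.6 − 19.6 = -2
x=4: ŷ = 19 + 0.3·4 = 20.2; e = 17.2 − 20.2 = -3
x=7: ŷ = 19 + 0.3·7 = 21.1; e = 26.1 − 21.1 = 5
x=8: ŷ = 19 + 0.3·8 = 21.4; e = 25.4 − 21.4 = 4
x=10: ŷ = 19 + 0.3·10 = 22; e = 26 − 22 = 4
x=12: ŷ = 19 + 0.3·12 = 22.6; e = 16.6 − 22.6 = -6
x=18: ŷ = 19 + 0.3·18 = 24.4; e = 20.4 − 24.4 = -4
x=25: ŷ = 19 + 0.3·25 = 26.5; e = 28.5 − 26.5 = 2
x=29: ŷ = 19 + 0.3·29 = 27.7; e = 26.7 − 27.7 = -1
x=32: ŷ = 19 + 0.3·32 = 28.6; e = 29.6 − 28.6 = 1
Largest |e| is 6 at x = 12, residual -6.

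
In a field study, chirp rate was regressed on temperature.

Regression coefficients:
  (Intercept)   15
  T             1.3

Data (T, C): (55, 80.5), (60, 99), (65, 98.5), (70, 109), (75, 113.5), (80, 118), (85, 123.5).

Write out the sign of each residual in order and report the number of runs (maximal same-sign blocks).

T=55: ŷ = 15 + 1.3·55 = 86.5; r = 80.5 − 86.5 = -6
T=60: ŷ = 15 + 1.3·60 = 93; r = 99 − 93 = 6
T=65: ŷ = 15 + 1.3·65 = 99.5; r = 98.5 − 99.5 = -1
T=70: ŷ = 15 + 1.3·70 = 106; r = 109 − 106 = 3
T=75: ŷ = 15 + 1.3·75 = 112.5; r = 113.5 − 112.5 = 1
T=80: ŷ = 15 + 1.3·80 = 119; r = 118 − 119 = -1
T=85: ŷ = 15 + 1.3·85 = 125.5; r = 123.5 − 125.5 = -2
Signs: − + − + + − −
Runs: −×1, +×1, −×1, +×2, −×2 → 5

5 runs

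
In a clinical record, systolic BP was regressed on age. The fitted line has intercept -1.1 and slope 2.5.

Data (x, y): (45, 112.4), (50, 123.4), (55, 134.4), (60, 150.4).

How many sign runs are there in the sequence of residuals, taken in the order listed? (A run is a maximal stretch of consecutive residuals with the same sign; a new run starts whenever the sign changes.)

x=45: ŷ = -1.1 + 2.5·45 = 111.4; e = 112.4 − 111.4 = 1
x=50: ŷ = -1.1 + 2.5·50 = 123.9; e = 123.4 − 123.9 = -0.5
x=55: ŷ = -1.1 + 2.5·55 = 136.4; e = 134.4 − 136.4 = -2
x=60: ŷ = -1.1 + 2.5·60 = 148.9; e = 150.4 − 148.9 = 1.5
Signs: + − − +
Runs: +×1, −×2, +×1 → 3

3 runs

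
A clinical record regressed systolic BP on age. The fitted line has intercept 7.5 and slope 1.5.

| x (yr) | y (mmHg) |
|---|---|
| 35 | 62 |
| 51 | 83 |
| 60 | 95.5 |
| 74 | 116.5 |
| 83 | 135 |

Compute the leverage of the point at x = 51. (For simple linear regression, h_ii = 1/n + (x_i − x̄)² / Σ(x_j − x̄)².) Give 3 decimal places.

h = 0.264

x̄ = (35 + 51 + 60 + 74 + 83)/5 = 60.6
Σ(x − x̄)² = 655.36 + 92.16 + 0.36 + 179.56 + 501.76 = 1429.2
h = 1/5 + (-9.6)²/1429.2 = 0.2 + 0.0644836 = 0.264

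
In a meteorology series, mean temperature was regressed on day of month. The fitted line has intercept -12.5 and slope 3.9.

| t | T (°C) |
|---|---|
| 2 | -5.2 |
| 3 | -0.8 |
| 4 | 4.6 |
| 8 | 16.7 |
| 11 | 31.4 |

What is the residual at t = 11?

r = 1

T̂ = -12.5 + 3.9·11 = 30.4
r = 31.4 − 30.4 = 1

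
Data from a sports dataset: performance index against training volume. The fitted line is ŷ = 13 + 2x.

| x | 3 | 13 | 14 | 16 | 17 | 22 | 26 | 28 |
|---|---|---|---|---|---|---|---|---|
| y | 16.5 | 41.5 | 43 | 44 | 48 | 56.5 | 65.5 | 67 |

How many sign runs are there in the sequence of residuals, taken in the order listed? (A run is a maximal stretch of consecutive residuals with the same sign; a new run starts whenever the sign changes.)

7 runs

x=3: ŷ = 13 + 2·3 = 19; e = 16.5 − 19 = -2.5
x=13: ŷ = 13 + 2·13 = 39; e = 41.5 − 39 = 2.5
x=14: ŷ = 13 + 2·14 = 41; e = 43 − 41 = 2
x=16: ŷ = 13 + 2·16 = 45; e = 44 − 45 = -1
x=17: ŷ = 13 + 2·17 = 47; e = 48 − 47 = 1
x=22: ŷ = 13 + 2·22 = 57; e = 56.5 − 57 = -0.5
x=26: ŷ = 13 + 2·26 = 65; e = 65.5 − 65 = 0.5
x=28: ŷ = 13 + 2·28 = 69; e = 67 − 69 = -2
Signs: − + + − + − + −
Runs: −×1, +×2, −×1, +×1, −×1, +×1, −×1 → 7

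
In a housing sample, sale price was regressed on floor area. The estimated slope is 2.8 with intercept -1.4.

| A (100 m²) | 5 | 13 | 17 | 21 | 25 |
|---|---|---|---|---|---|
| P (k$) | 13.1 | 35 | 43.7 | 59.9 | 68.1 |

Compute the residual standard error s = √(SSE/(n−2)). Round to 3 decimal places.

s = 2.082

A=5: P̂ = -1.4 + 2.8·5 = 12.6; r = 13.1 − 12.6 = 0.5
A=13: P̂ = -1.4 + 2.8·13 = 35; r = 35 − 35 = 0
A=17: P̂ = -1.4 + 2.8·17 = 46.2; r = 43.7 − 46.2 = -2.5
A=21: P̂ = -1.4 + 2.8·21 = 57.4; r = 59.9 − 57.4 = 2.5
A=25: P̂ = -1.4 + 2.8·25 = 68.6; r = 68.1 − 68.6 = -0.5
SSE = 0.25 + 0 + 6.25 + 6.25 + 0.25 = 13
s = √(13/3) = √4.33333 ≈ 2.082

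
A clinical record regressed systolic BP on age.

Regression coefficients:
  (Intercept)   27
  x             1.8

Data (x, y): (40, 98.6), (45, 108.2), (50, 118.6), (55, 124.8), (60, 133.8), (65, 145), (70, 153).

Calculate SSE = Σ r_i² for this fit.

SSE = 6.64

x=40: ŷ = 27 + 1.8·40 = 99; r = 98.6 − 99 = -0.4
x=45: ŷ = 27 + 1.8·45 = 108; r = 108.2 − 108 = 0.2
x=50: ŷ = 27 + 1.8·50 = 117; r = 118.6 − 117 = 1.6
x=55: ŷ = 27 + 1.8·55 = 126; r = 124.8 − 126 = -1.2
x=60: ŷ = 27 + 1.8·60 = 135; r = 133.8 − 135 = -1.2
x=65: ŷ = 27 + 1.8·65 = 144; r = 145 − 144 = 1
x=70: ŷ = 27 + 1.8·70 = 153; r = 153 − 153 = 0
SSE = 0.16 + 0.04 + 2.56 + 1.44 + 1.44 + 1 + 0 = 6.64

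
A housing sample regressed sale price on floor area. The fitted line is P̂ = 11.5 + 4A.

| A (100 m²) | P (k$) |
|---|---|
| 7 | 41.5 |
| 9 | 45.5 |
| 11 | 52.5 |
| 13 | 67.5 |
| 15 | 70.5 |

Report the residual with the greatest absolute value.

A=7: P̂ = 11.5 + 4·7 = 39.5; e = 41.5 − 39.5 = 2
A=9: P̂ = 11.5 + 4·9 = 47.5; e = 45.5 − 47.5 = -2
A=11: P̂ = 11.5 + 4·11 = 55.5; e = 52.5 − 55.5 = -3
A=13: P̂ = 11.5 + 4·13 = 63.5; e = 67.5 − 63.5 = 4
A=15: P̂ = 11.5 + 4·15 = 71.5; e = 70.5 − 71.5 = -1
Largest |e| is 4 at A = 13, residual 4.

e = 4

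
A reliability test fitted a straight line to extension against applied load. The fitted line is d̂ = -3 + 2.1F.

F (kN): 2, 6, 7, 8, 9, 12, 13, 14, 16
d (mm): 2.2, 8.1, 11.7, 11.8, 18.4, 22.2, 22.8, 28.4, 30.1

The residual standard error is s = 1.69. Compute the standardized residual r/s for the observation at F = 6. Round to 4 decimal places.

d̂ = -3 + 2.1·6 = 9.6
r = 8.1 − 9.6 = -1.5
r/s = -1.5 / 1.69 = -0.8876

-0.8876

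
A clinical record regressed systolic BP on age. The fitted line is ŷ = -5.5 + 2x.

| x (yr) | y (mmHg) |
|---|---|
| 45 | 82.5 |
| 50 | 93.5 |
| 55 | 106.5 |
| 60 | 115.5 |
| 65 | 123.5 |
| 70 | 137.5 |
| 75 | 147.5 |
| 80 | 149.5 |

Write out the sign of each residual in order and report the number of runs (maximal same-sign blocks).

x=45: ŷ = -5.5 + 2·45 = 84.5; e = 82.5 − 84.5 = -2
x=50: ŷ = -5.5 + 2·50 = 94.5; e = 93.5 − 94.5 = -1
x=55: ŷ = -5.5 + 2·55 = 104.5; e = 106.5 − 104.5 = 2
x=60: ŷ = -5.5 + 2·60 = 114.5; e = 115.5 − 114.5 = 1
x=65: ŷ = -5.5 + 2·65 = 124.5; e = 123.5 − 124.5 = -1
x=70: ŷ = -5.5 + 2·70 = 134.5; e = 137.5 − 134.5 = 3
x=75: ŷ = -5.5 + 2·75 = 144.5; e = 147.5 − 144.5 = 3
x=80: ŷ = -5.5 + 2·80 = 154.5; e = 149.5 − 154.5 = -5
Signs: − − + + − + + −
Runs: −×2, +×2, −×1, +×2, −×1 → 5

5 runs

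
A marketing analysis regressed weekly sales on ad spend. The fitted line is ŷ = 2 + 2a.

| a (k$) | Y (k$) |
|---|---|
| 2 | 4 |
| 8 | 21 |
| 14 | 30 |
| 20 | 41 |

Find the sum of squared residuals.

a=2: ŷ = 2 + 2·2 = 6; e = 4 − 6 = -2
a=8: ŷ = 2 + 2·8 = 18; e = 21 − 18 = 3
a=14: ŷ = 2 + 2·14 = 30; e = 30 − 30 = 0
a=20: ŷ = 2 + 2·20 = 42; e = 41 − 42 = -1
SSE = 4 + 9 + 0 + 1 = 14

SSE = 14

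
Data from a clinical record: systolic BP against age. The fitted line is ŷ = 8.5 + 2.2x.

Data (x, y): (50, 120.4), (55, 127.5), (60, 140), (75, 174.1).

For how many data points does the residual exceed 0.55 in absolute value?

3

x=50: ŷ = 8.5 + 2.2·50 = 118.5; e = 120.4 − 118.5 = 1.9
x=55: ŷ = 8.5 + 2.2·55 = 129.5; e = 127.5 − 129.5 = -2
x=60: ŷ = 8.5 + 2.2·60 = 140.5; e = 140 − 140.5 = -0.5
x=75: ŷ = 8.5 + 2.2·75 = 173.5; e = 174.1 − 173.5 = 0.6
|e| > 0.55: x=50 (|e|=1.9), x=55 (|e|=2), x=75 (|e|=0.6) → 3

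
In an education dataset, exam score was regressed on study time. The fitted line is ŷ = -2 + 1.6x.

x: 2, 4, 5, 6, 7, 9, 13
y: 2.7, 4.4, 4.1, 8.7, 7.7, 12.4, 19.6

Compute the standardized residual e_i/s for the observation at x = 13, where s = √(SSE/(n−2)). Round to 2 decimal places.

0.57

x=2: ŷ = -2 + 1.6·2 = 1.2; e = 2.7 − 1.2 = 1.5
x=4: ŷ = -2 + 1.6·4 = 4.4; e = 4.4 − 4.4 = 0
x=5: ŷ = -2 + 1.6·5 = 6; e = 4.1 − 6 = -1.9
x=6: ŷ = -2 + 1.6·6 = 7.6; e = 8.7 − 7.6 = 1.1
x=7: ŷ = -2 + 1.6·7 = 9.2; e = 7.7 − 9.2 = -1.5
x=9: ŷ = -2 + 1.6·9 = 12.4; e = 12.4 − 12.4 = 0
x=13: ŷ = -2 + 1.6·13 = 18.8; e = 19.6 − 18.8 = 0.8
SSE = 2.25 + 0 + 3.61 + 1.21 + 2.25 + 0 + 0.64 = 9.96
s = √(9.96/5) = 1.41138
e/s = 0.8 / 1.41138 = 0.57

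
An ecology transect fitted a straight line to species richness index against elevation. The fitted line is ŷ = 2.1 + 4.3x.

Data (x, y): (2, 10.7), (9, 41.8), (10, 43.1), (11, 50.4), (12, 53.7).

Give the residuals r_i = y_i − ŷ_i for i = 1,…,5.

x=2: ŷ = 2.1 + 4.3·2 = 10.7; r = 10.7 − 10.7 = 0
x=9: ŷ = 2.1 + 4.3·9 = 40.8; r = 41.8 − 40.8 = 1
x=10: ŷ = 2.1 + 4.3·10 = 45.1; r = 43.1 − 45.1 = -2
x=11: ŷ = 2.1 + 4.3·11 = 49.4; r = 50.4 − 49.4 = 1
x=12: ŷ = 2.1 + 4.3·12 = 53.7; r = 53.7 − 53.7 = 0

0, 1, -2, 1, 0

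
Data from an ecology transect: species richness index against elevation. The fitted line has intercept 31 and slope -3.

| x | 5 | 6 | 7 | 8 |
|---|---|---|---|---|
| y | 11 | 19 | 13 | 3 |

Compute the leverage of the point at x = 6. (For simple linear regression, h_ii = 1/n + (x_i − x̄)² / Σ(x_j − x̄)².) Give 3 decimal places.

h = 0.300

x̄ = (5 + 6 + 7 + 8)/4 = 6.5
Σ(x − x̄)² = 2.25 + 0.25 + 0.25 + 2.25 = 5
h = 1/4 + (-0.5)²/5 = 0.25 + 0.05 = 0.300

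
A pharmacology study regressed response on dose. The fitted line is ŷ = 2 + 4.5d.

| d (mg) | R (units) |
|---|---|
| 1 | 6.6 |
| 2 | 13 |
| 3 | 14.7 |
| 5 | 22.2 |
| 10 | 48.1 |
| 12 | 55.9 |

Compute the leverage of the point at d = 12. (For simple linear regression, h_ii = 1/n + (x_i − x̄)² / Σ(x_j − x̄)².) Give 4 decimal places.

h = 0.5829

d̄ = (1 + 2 + 3 + 5 + 10 + 12)/6 = 5.5
Σ(d − d̄)² = 20.25 + 12.25 + 6.25 + 0.25 + 20.25 + 42.25 = 101.5
h = 1/6 + (6.5)²/101.5 = 0.166667 + 0.416256 = 0.5829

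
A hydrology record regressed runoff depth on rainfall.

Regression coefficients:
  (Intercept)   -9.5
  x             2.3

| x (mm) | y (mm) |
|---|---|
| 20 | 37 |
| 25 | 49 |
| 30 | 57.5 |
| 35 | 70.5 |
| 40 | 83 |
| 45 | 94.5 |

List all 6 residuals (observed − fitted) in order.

0.5, 1, -2, -0.5, 0.5, 0.5

x=20: ŷ = -9.5 + 2.3·20 = 36.5; e = 37 − 36.5 = 0.5
x=25: ŷ = -9.5 + 2.3·25 = 48; e = 49 − 48 = 1
x=30: ŷ = -9.5 + 2.3·30 = 59.5; e = 57.5 − 59.5 = -2
x=35: ŷ = -9.5 + 2.3·35 = 71; e = 70.5 − 71 = -0.5
x=40: ŷ = -9.5 + 2.3·40 = 82.5; e = 83 − 82.5 = 0.5
x=45: ŷ = -9.5 + 2.3·45 = 94; e = 94.5 − 94 = 0.5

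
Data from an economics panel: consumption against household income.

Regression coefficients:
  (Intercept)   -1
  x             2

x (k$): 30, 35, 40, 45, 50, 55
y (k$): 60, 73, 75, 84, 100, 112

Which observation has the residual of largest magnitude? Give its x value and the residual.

x=30: ŷ = -1 + 2·30 = 59; e = 60 − 59 = 1
x=35: ŷ = -1 + 2·35 = 69; e = 73 − 69 = 4
x=40: ŷ = -1 + 2·40 = 79; e = 75 − 79 = -4
x=45: ŷ = -1 + 2·45 = 89; e = 84 − 89 = -5
x=50: ŷ = -1 + 2·50 = 99; e = 100 − 99 = 1
x=55: ŷ = -1 + 2·55 = 109; e = 112 − 109 = 3
Largest |e| is 5 at x = 45, residual -5.

x = 45, e = -5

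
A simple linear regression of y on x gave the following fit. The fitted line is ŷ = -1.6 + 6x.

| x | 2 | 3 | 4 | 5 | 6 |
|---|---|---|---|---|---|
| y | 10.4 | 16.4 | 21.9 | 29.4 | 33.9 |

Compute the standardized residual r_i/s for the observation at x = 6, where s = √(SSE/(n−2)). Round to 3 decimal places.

-0.707

x=2: ŷ = -1.6 + 6·2 = 10.4; r = 10.4 − 10.4 = 0
x=3: ŷ = -1.6 + 6·3 = 16.4; r = 16.4 − 16.4 = 0
x=4: ŷ = -1.6 + 6·4 = 22.4; r = 21.9 − 22.4 = -0.5
x=5: ŷ = -1.6 + 6·5 = 28.4; r = 29.4 − 28.4 = 1
x=6: ŷ = -1.6 + 6·6 = 34.4; r = 33.9 − 34.4 = -0.5
SSE = 0 + 0 + 0.25 + 1 + 0.25 = 1.5
s = √(1.5/3) = 0.707107
r/s = -0.5 / 0.707107 = -0.707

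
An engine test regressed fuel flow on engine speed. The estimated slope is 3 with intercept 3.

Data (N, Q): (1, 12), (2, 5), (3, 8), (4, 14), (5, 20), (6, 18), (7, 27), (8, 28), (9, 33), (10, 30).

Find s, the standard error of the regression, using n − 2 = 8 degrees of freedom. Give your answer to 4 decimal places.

N=1: Q̂ = 3 + 3·1 = 6; r = 12 − 6 = 6
N=2: Q̂ = 3 + 3·2 = 9; r = 5 − 9 = -4
N=3: Q̂ = 3 + 3·3 = 12; r = 8 − 12 = -4
N=4: Q̂ = 3 + 3·4 = 15; r = 14 − 15 = -1
N=5: Q̂ = 3 + 3·5 = 18; r = 20 − 18 = 2
N=6: Q̂ = 3 + 3·6 = 21; r = 18 − 21 = -3
N=7: Q̂ = 3 + 3·7 = 24; r = 27 − 24 = 3
N=8: Q̂ = 3 + 3·8 = 27; r = 28 − 27 = 1
N=9: Q̂ = 3 + 3·9 = 30; r = 33 − 30 = 3
N=10: Q̂ = 3 + 3·10 = 33; r = 30 − 33 = -3
SSE = 36 + 16 + 16 + 1 + 4 + 9 + 9 + 1 + 9 + 9 = 110
s = √(110/8) = √13.75 ≈ 3.7081

s = 3.7081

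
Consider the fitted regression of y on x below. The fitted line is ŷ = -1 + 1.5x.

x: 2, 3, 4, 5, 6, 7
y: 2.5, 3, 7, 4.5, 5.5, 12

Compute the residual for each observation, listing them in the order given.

0.5, -0.5, 2, -2, -2.5, 2.5

x=2: ŷ = -1 + 1.5·2 = 2; r = 2.5 − 2 = 0.5
x=3: ŷ = -1 + 1.5·3 = 3.5; r = 3 − 3.5 = -0.5
x=4: ŷ = -1 + 1.5·4 = 5; r = 7 − 5 = 2
x=5: ŷ = -1 + 1.5·5 = 6.5; r = 4.5 − 6.5 = -2
x=6: ŷ = -1 + 1.5·6 = 8; r = 5.5 − 8 = -2.5
x=7: ŷ = -1 + 1.5·7 = 9.5; r = 12 − 9.5 = 2.5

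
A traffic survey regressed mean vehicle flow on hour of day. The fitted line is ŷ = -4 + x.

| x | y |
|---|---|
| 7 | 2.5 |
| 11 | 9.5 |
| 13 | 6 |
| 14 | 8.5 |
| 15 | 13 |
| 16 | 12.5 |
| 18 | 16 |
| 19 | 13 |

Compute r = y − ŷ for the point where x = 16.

ŷ = -4 + 16 = 12
r = 12.5 − 12 = 0.5

r = 0.5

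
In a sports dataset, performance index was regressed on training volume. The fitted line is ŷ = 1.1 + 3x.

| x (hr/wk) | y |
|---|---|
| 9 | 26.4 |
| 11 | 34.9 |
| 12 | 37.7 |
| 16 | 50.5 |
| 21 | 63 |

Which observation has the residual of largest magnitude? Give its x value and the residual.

x=9: ŷ = 1.1 + 3·9 = 28.1; r = 26.4 − 28.1 = -1.7
x=11: ŷ = 1.1 + 3·11 = 34.1; r = 34.9 − 34.1 = 0.8
x=12: ŷ = 1.1 + 3·12 = 37.1; r = 37.7 − 37.1 = 0.6
x=16: ŷ = 1.1 + 3·16 = 49.1; r = 50.5 − 49.1 = 1.4
x=21: ŷ = 1.1 + 3·21 = 64.1; r = 63 − 64.1 = -1.1
Largest |r| is 1.7 at x = 9, residual -1.7.

x = 9, r = -1.7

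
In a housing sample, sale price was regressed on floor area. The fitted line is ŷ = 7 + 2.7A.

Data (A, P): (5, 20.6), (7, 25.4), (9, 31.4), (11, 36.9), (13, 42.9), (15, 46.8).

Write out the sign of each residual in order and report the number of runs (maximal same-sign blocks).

A=5: ŷ = 7 + 2.7·5 = 20.5; e = 20.6 − 20.5 = 0.1
A=7: ŷ = 7 + 2.7·7 = 25.9; e = 25.4 − 25.9 = -0.5
A=9: ŷ = 7 + 2.7·9 = 31.3; e = 31.4 − 31.3 = 0.1
A=11: ŷ = 7 + 2.7·11 = 36.7; e = 36.9 − 36.7 = 0.2
A=13: ŷ = 7 + 2.7·13 = 42.1; e = 42.9 − 42.1 = 0.8
A=15: ŷ = 7 + 2.7·15 = 47.5; e = 46.8 − 47.5 = -0.7
Signs: + − + + + −
Runs: +×1, −×1, +×3, −×1 → 4

4 runs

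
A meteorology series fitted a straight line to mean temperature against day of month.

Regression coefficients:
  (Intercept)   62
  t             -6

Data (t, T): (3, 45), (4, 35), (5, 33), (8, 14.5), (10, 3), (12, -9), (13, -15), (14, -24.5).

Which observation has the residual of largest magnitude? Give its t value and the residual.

t=3: T̂ = 62 − 6·3 = 44; r = 45 − 44 = 1
t=4: T̂ = 62 − 6·4 = 38; r = 35 − 38 = -3
t=5: T̂ = 62 − 6·5 = 32; r = 33 − 32 = 1
t=8: T̂ = 62 − 6·8 = 14; r = 14.5 − 14 = 0.5
t=10: T̂ = 62 − 6·10 = 2; r = 3 − 2 = 1
t=12: T̂ = 62 − 6·12 = -10; r = -9 − (-10) = 1
t=13: T̂ = 62 − 6·13 = -16; r = -15 − (-16) = 1
t=14: T̂ = 62 − 6·14 = -22; r = -24.5 − (-22) = -2.5
Largest |r| is 3 at t = 4, residual -3.

t = 4, r = -3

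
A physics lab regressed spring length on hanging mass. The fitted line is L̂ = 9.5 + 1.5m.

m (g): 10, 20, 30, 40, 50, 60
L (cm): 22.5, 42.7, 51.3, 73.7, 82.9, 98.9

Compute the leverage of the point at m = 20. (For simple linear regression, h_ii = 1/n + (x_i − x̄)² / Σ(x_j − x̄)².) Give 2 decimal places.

h = 0.30

m̄ = (10 + 20 + 30 + 40 + 50 + 60)/6 = 35
Σ(m − m̄)² = 625 + 225 + 25 + 25 + 225 + 625 = 1750
h = 1/6 + (-15)²/1750 = 0.166667 + 0.128571 = 0.30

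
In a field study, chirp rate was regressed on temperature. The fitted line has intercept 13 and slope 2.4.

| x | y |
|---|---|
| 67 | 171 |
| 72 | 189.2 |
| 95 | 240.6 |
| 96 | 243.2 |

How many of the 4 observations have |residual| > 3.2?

x=67: ŷ = 13 + 2.4·67 = 173.8; e = 171 − 173.8 = -2.8
x=72: ŷ = 13 + 2.4·72 = 185.8; e = 189.2 − 185.8 = 3.4
x=95: ŷ = 13 + 2.4·95 = 241; e = 240.6 − 241 = -0.4
x=96: ŷ = 13 + 2.4·96 = 243.4; e = 243.2 − 243.4 = -0.2
|e| > 3.2: x=72 (|e|=3.4) → 1

1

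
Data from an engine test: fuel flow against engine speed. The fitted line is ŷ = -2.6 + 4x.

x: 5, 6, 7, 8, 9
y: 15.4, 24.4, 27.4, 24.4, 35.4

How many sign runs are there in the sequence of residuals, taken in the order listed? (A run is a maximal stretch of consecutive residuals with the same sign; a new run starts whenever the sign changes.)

4 runs

x=5: ŷ = -2.6 + 4·5 = 17.4; r = 15.4 − 17.4 = -2
x=6: ŷ = -2.6 + 4·6 = 21.4; r = 24.4 − 21.4 = 3
x=7: ŷ = -2.6 + 4·7 = 25.4; r = 27.4 − 25.4 = 2
x=8: ŷ = -2.6 + 4·8 = 29.4; r = 24.4 − 29.4 = -5
x=9: ŷ = -2.6 + 4·9 = 33.4; r = 35.4 − 33.4 = 2
Signs: − + + − +
Runs: −×1, +×2, −×1, +×1 → 4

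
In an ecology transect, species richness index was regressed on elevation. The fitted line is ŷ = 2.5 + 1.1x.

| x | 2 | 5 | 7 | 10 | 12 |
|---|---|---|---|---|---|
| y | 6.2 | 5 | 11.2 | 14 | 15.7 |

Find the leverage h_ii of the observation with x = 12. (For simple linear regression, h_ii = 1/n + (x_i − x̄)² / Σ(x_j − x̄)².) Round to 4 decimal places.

x̄ = (2 + 5 + 7 + 10 + 12)/5 = 7.2
Σ(x − x̄)² = 27.04 + 4.84 + 0.04 + 7.84 + 23.04 = 62.8
h = 1/5 + (4.8)²/62.8 = 0.2 + 0.366879 = 0.5669

h = 0.5669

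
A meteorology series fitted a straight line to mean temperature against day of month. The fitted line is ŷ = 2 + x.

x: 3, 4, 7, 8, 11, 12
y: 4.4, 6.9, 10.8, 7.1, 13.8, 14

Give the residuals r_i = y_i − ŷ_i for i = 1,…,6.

x=3: ŷ = 2 + 3 = 5; r = 4.4 − 5 = -0.6
x=4: ŷ = 2 + 4 = 6; r = 6.9 − 6 = 0.9
x=7: ŷ = 2 + 7 = 9; r = 10.8 − 9 = 1.8
x=8: ŷ = 2 + 8 = 10; r = 7.1 − 10 = -2.9
x=11: ŷ = 2 + 11 = 13; r = 13.8 − 13 = 0.8
x=12: ŷ = 2 + 12 = 14; r = 14 − 14 = 0

-0.6, 0.9, 1.8, -2.9, 0.8, 0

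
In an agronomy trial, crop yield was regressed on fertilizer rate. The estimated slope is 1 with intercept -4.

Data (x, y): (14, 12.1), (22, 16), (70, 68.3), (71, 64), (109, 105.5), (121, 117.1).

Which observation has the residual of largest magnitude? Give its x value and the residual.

x=14: ŷ = -4 + 14 = 10; r = 12.1 − 10 = 2.1
x=22: ŷ = -4 + 22 = 18; r = 16 − 18 = -2
x=70: ŷ = -4 + 70 = 66; r = 68.3 − 66 = 2.3
x=71: ŷ = -4 + 71 = 67; r = 64 − 67 = -3
x=109: ŷ = -4 + 109 = 105; r = 105.5 − 105 = 0.5
x=121: ŷ = -4 + 121 = 117; r = 117.1 − 117 = 0.1
Largest |r| is 3 at x = 71, residual -3.

x = 71, r = -3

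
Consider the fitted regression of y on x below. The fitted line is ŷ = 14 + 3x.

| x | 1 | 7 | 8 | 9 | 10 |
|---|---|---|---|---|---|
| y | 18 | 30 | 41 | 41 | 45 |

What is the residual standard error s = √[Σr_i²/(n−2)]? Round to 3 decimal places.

s = 3.464

x=1: ŷ = 14 + 3·1 = 17; r = 18 − 17 = 1
x=7: ŷ = 14 + 3·7 = 35; r = 30 − 35 = -5
x=8: ŷ = 14 + 3·8 = 38; r = 41 − 38 = 3
x=9: ŷ = 14 + 3·9 = 41; r = 41 − 41 = 0
x=10: ŷ = 14 + 3·10 = 44; r = 45 − 44 = 1
SSE = 1 + 25 + 9 + 0 + 1 = 36
s = √(36/3) = √12 ≈ 3.464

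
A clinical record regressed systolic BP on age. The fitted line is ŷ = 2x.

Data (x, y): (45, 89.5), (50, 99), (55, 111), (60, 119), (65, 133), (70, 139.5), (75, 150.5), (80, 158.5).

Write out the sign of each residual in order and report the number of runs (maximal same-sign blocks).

7 runs

x=45: ŷ = 2·45 = 90; r = 89.5 − 90 = -0.5
x=50: ŷ = 2·50 = 100; r = 99 − 100 = -1
x=55: ŷ = 2·55 = 110; r = 111 − 110 = 1
x=60: ŷ = 2·60 = 120; r = 119 − 120 = -1
x=65: ŷ = 2·65 = 130; r = 133 − 130 = 3
x=70: ŷ = 2·70 = 140; r = 139.5 − 140 = -0.5
x=75: ŷ = 2·75 = 150; r = 150.5 − 150 = 0.5
x=80: ŷ = 2·80 = 160; r = 158.5 − 160 = -1.5
Signs: − − + − + − + −
Runs: −×2, +×1, −×1, +×1, −×1, +×1, −×1 → 7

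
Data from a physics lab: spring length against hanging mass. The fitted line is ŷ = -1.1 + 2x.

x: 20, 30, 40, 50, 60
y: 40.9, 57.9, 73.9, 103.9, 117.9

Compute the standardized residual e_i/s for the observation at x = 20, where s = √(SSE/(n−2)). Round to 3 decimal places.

0.463

x=20: ŷ = -1.1 + 2·20 = 38.9; e = 40.9 − 38.9 = 2
x=30: ŷ = -1.1 + 2·30 = 58.9; e = 57.9 − 58.9 = -1
x=40: ŷ = -1.1 + 2·40 = 78.9; e = 73.9 − 78.9 = -5
x=50: ŷ = -1.1 + 2·50 = 98.9; e = 103.9 − 98.9 = 5
x=60: ŷ = -1.1 + 2·60 = 118.9; e = 117.9 − 118.9 = -1
SSE = 4 + 1 + 25 + 25 + 1 = 56
s = √(56/3) = 4.32049
e/s = 2 / 4.32049 = 0.463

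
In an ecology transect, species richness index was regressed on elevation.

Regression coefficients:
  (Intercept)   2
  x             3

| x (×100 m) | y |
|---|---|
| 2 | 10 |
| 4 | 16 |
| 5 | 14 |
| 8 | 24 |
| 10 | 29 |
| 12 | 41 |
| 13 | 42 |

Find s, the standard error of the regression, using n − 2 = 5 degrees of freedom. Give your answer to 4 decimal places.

s = 2.8284

x=2: ŷ = 2 + 3·2 = 8; e = 10 − 8 = 2
x=4: ŷ = 2 + 3·4 = 14; e = 16 − 14 = 2
x=5: ŷ = 2 + 3·5 = 17; e = 14 − 17 = -3
x=8: ŷ = 2 + 3·8 = 26; e = 24 − 26 = -2
x=10: ŷ = 2 + 3·10 = 32; e = 29 − 32 = -3
x=12: ŷ = 2 + 3·12 = 38; e = 41 − 38 = 3
x=13: ŷ = 2 + 3·13 = 41; e = 42 − 41 = 1
SSE = 4 + 4 + 9 + 4 + 9 + 9 + 1 = 40
s = √(40/5) = √8 ≈ 2.8284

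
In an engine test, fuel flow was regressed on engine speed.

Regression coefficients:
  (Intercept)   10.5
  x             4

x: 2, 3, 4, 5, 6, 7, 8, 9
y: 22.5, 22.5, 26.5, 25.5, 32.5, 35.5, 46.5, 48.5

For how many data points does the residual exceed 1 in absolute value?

x=2: ŷ = 10.5 + 4·2 = 18.5; r = 22.5 − 18.5 = 4
x=3: ŷ = 10.5 + 4·3 = 22.5; r = 22.5 − 22.5 = 0
x=4: ŷ = 10.5 + 4·4 = 26.5; r = 26.5 − 26.5 = 0
x=5: ŷ = 10.5 + 4·5 = 30.5; r = 25.5 − 30.5 = -5
x=6: ŷ = 10.5 + 4·6 = 34.5; r = 32.5 − 34.5 = -2
x=7: ŷ = 10.5 + 4·7 = 38.5; r = 35.5 − 38.5 = -3
x=8: ŷ = 10.5 + 4·8 = 42.5; r = 46.5 − 42.5 = 4
x=9: ŷ = 10.5 + 4·9 = 46.5; r = 48.5 − 46.5 = 2
|r| > 1: x=2 (|r|=4), x=5 (|r|=5), x=6 (|r|=2), x=7 (|r|=3), x=8 (|r|=4), x=9 (|r|=2) → 6

6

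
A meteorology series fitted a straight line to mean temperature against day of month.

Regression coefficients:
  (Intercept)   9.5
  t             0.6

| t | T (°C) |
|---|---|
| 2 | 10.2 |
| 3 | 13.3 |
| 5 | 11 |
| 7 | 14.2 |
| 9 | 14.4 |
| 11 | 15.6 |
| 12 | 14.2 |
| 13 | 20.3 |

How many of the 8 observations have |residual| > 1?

4

t=2: T̂ = 9.5 + 0.6·2 = 10.7; e = 10.2 − 10.7 = -0.5
t=3: T̂ = 9.5 + 0.6·3 = 11.3; e = 13.3 − 11.3 = 2
t=5: T̂ = 9.5 + 0.6·5 = 12.5; e = 11 − 12.5 = -1.5
t=7: T̂ = 9.5 + 0.6·7 = 13.7; e = 14.2 − 13.7 = 0.5
t=9: T̂ = 9.5 + 0.6·9 = 14.9; e = 14.4 − 14.9 = -0.5
t=11: T̂ = 9.5 + 0.6·11 = 16.1; e = 15.6 − 16.1 = -0.5
t=12: T̂ = 9.5 + 0.6·12 = 16.7; e = 14.2 − 16.7 = -2.5
t=13: T̂ = 9.5 + 0.6·13 = 17.3; e = 20.3 − 17.3 = 3
|e| > 1: t=3 (|e|=2), t=5 (|e|=1.5), t=12 (|e|=2.5), t=13 (|e|=3) → 4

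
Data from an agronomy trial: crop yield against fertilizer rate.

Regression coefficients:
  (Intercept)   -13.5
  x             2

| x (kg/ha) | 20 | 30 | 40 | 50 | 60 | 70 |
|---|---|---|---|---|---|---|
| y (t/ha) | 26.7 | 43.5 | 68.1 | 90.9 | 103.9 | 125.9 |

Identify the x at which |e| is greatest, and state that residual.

x=20: ŷ = -13.5 + 2·20 = 26.5; e = 26.7 − 26.5 = 0.2
x=30: ŷ = -13.5 + 2·30 = 46.5; e = 43.5 − 46.5 = -3
x=40: ŷ = -13.5 + 2·40 = 66.5; e = 68.1 − 66.5 = 1.6
x=50: ŷ = -13.5 + 2·50 = 86.5; e = 90.9 − 86.5 = 4.4
x=60: ŷ = -13.5 + 2·60 = 106.5; e = 103.9 − 106.5 = -2.6
x=70: ŷ = -13.5 + 2·70 = 126.5; e = 125.9 − 126.5 = -0.6
Largest |e| is 4.4 at x = 50, residual 4.4.

x = 50, e = 4.4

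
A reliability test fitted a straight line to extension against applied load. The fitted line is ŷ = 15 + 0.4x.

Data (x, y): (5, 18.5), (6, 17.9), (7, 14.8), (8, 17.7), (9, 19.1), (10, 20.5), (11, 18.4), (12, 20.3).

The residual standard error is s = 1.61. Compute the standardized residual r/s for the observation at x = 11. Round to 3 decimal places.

-0.621

ŷ = 15 + 0.4·11 = 19.4
r = 18.4 − 19.4 = -1
r/s = -1 / 1.61 = -0.621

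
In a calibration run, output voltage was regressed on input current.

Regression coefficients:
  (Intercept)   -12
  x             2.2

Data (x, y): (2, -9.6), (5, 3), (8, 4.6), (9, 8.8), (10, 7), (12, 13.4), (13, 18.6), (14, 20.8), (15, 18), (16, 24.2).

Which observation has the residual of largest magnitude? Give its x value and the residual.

x=2: ŷ = -12 + 2.2·2 = -7.6; e = -9.6 − (-7.6) = -2
x=5: ŷ = -12 + 2.2·5 = -1; e = 3 − (-1) = 4
x=8: ŷ = -12 + 2.2·8 = 5.6; e = 4.6 − 5.6 = -1
x=9: ŷ = -12 + 2.2·9 = 7.8; e = 8.8 − 7.8 = 1
x=10: ŷ = -12 + 2.2·10 = 10; e = 7 − 10 = -3
x=12: ŷ = -12 + 2.2·12 = 14.4; e = 13.4 − 14.4 = -1
x=13: ŷ = -12 + 2.2·13 = 16.6; e = 18.6 − 16.6 = 2
x=14: ŷ = -12 + 2.2·14 = 18.8; e = 20.8 − 18.8 = 2
x=15: ŷ = -12 + 2.2·15 = 21; e = 18 − 21 = -3
x=16: ŷ = -12 + 2.2·16 = 23.2; e = 24.2 − 23.2 = 1
Largest |e| is 4 at x = 5, residual 4.

x = 5, e = 4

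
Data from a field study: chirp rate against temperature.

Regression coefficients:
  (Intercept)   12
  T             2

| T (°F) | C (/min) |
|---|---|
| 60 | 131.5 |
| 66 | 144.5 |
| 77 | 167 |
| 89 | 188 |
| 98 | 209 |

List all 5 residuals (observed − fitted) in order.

T=60: Ĉ = 12 + 2·60 = 132; r = 131.5 − 132 = -0.5
T=66: Ĉ = 12 + 2·66 = 144; r = 144.5 − 144 = 0.5
T=77: Ĉ = 12 + 2·77 = 166; r = 167 − 166 = 1
T=89: Ĉ = 12 + 2·89 = 190; r = 188 − 190 = -2
T=98: Ĉ = 12 + 2·98 = 208; r = 209 − 208 = 1

-0.5, 0.5, 1, -2, 1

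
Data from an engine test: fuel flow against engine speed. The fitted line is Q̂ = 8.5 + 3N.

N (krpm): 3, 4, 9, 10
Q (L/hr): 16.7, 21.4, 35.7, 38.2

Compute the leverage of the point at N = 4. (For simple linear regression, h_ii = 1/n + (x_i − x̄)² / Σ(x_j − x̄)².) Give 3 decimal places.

N̄ = (3 + 4 + 9 + 10)/4 = 6.5
Σ(N − N̄)² = 12.25 + 6.25 + 6.25 + 12.25 = 37
h = 1/4 + (-2.5)²/37 = 0.25 + 0.168919 = 0.419

h = 0.419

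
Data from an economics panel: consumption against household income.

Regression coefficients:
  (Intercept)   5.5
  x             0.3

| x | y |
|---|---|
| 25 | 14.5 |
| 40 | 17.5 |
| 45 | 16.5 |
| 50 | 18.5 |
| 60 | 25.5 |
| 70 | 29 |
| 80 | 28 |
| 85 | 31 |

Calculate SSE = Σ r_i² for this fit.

x=25: ŷ = 5.5 + 0.3·25 = 13; r = 14.5 − 13 = 1.5
x=40: ŷ = 5.5 + 0.3·40 = 17.5; r = 17.5 − 17.5 = 0
x=45: ŷ = 5.5 + 0.3·45 = 19; r = 16.5 − 19 = -2.5
x=50: ŷ = 5.5 + 0.3·50 = 20.5; r = 18.5 − 20.5 = -2
x=60: ŷ = 5.5 + 0.3·60 = 23.5; r = 25.5 − 23.5 = 2
x=70: ŷ = 5.5 + 0.3·70 = 26.5; r = 29 − 26.5 = 2.5
x=80: ŷ = 5.5 + 0.3·80 = 29.5; r = 28 − 29.5 = -1.5
x=85: ŷ = 5.5 + 0.3·85 = 31; r = 31 − 31 = 0
SSE = 2.25 + 0 + 6.25 + 4 + 4 + 6.25 + 2.25 + 0 = 25

SSE = 25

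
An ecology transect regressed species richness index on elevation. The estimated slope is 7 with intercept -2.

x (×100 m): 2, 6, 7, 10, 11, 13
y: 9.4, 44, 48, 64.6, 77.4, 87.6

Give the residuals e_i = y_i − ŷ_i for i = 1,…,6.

x=2: ŷ = -2 + 7·2 = 12; e = 9.4 − 12 = -2.6
x=6: ŷ = -2 + 7·6 = 40; e = 44 − 40 = 4
x=7: ŷ = -2 + 7·7 = 47; e = 48 − 47 = 1
x=10: ŷ = -2 + 7·10 = 68; e = 64.6 − 68 = -3.4
x=11: ŷ = -2 + 7·11 = 75; e = 77.4 − 75 = 2.4
x=13: ŷ = -2 + 7·13 = 89; e = 87.6 − 89 = -1.4

-2.6, 4, 1, -3.4, 2.4, -1.4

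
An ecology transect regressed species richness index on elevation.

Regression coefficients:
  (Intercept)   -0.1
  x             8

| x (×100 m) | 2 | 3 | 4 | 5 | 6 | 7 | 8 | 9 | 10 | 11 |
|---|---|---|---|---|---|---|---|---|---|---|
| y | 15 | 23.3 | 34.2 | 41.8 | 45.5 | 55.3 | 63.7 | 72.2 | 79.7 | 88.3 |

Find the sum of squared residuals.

SSE = 16.52

x=2: ŷ = -0.1 + 8·2 = 15.9; e = 15 − 15.9 = -0.9
x=3: ŷ = -0.1 + 8·3 = 23.9; e = 23.3 − 23.9 = -0.6
x=4: ŷ = -0.1 + 8·4 = 31.9; e = 34.2 − 31.9 = 2.3
x=5: ŷ = -0.1 + 8·5 = 39.9; e = 41.8 − 39.9 = 1.9
x=6: ŷ = -0.1 + 8·6 = 47.9; e = 45.5 − 47.9 = -2.4
x=7: ŷ = -0.1 + 8·7 = 55.9; e = 55.3 − 55.9 = -0.6
x=8: ŷ = -0.1 + 8·8 = 63.9; e = 63.7 − 63.9 = -0.2
x=9: ŷ = -0.1 + 8·9 = 71.9; e = 72.2 − 71.9 = 0.3
x=10: ŷ = -0.1 + 8·10 = 79.9; e = 79.7 − 79.9 = -0.2
x=11: ŷ = -0.1 + 8·11 = 87.9; e = 88.3 − 87.9 = 0.4
SSE = 0.81 + 0.36 + 5.29 + 3.61 + 5.76 + 0.36 + 0.04 + 0.09 + 0.04 + 0.16 = 16.52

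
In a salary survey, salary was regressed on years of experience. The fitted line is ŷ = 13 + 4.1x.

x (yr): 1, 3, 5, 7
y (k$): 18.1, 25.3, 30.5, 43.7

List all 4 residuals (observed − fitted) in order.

x=1: ŷ = 13 + 4.1·1 = 17.1; r = 18.1 − 17.1 = 1
x=3: ŷ = 13 + 4.1·3 = 25.3; r = 25.3 − 25.3 = 0
x=5: ŷ = 13 + 4.1·5 = 33.5; r = 30.5 − 33.5 = -3
x=7: ŷ = 13 + 4.1·7 = 41.7; r = 43.7 − 41.7 = 2

1, 0, -3, 2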